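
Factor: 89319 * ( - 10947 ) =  - 977775093=- 3^2*19^1*41^1*89^1 *1567^1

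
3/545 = 3/545 = 0.01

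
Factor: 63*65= 3^2*5^1*7^1 * 13^1 = 4095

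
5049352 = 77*65576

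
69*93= 6417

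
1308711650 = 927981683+380729967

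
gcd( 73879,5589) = 1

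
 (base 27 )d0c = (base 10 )9489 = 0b10010100010001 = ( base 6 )111533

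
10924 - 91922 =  - 80998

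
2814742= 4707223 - 1892481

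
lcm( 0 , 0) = 0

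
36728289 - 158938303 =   -  122210014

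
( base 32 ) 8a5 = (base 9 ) 12613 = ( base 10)8517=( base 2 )10000101000101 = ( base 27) BIC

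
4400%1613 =1174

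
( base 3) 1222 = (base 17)32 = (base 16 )35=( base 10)53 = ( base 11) 49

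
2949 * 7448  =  21964152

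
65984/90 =32992/45=733.16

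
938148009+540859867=1479007876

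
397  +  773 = 1170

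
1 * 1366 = 1366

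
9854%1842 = 644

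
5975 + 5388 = 11363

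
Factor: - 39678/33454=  - 51/43  =  - 3^1*17^1*43^( - 1) 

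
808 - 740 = 68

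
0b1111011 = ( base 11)102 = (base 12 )A3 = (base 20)63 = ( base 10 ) 123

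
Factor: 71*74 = 5254 = 2^1*37^1*71^1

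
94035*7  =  658245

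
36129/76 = 36129/76 = 475.38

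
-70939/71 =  - 70939/71 = - 999.14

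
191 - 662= - 471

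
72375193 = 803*90131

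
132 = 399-267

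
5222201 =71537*73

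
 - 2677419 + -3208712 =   -  5886131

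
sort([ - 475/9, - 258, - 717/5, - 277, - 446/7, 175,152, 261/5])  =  [-277,- 258,-717/5, - 446/7 , - 475/9, 261/5, 152,175]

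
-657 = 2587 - 3244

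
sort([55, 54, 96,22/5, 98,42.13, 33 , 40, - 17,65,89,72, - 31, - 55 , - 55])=[ - 55 ,  -  55, - 31, - 17, 22/5, 33,40,42.13, 54,55,  65,  72,89, 96,98 ]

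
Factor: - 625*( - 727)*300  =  136312500 = 2^2*3^1*5^6*727^1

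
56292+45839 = 102131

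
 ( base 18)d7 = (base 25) 9G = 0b11110001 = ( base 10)241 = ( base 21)ba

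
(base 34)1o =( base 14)42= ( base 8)72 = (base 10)58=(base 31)1r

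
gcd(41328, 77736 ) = 984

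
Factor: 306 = 2^1*3^2 * 17^1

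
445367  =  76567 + 368800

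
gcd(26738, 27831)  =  1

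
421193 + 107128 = 528321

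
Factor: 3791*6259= 23727869  =  11^1*17^1 * 223^1 * 569^1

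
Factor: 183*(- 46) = -8418 = - 2^1*3^1*23^1*61^1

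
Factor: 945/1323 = 5/7 = 5^1*7^( - 1)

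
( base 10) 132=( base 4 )2010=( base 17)7d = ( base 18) 76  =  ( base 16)84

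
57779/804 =71 + 695/804  =  71.86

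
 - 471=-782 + 311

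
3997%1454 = 1089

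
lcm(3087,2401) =21609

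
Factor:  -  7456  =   - 2^5 * 233^1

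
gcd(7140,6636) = 84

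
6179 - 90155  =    -  83976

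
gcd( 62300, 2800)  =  700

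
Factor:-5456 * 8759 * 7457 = -2^4 * 11^1 * 19^1*31^1 * 461^1*7457^1= -356363348528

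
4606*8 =36848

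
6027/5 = 6027/5 = 1205.40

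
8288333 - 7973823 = 314510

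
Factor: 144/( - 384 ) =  - 3/8 = -2^(-3)*3^1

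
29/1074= 29/1074= 0.03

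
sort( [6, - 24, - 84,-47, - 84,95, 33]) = [ -84, - 84, - 47 , - 24, 6, 33, 95 ] 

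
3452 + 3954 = 7406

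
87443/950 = 92 + 43/950 = 92.05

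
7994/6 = 1332 + 1/3 = 1332.33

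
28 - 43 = -15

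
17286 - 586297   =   - 569011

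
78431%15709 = 15595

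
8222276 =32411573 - 24189297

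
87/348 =1/4 = 0.25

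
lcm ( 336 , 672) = 672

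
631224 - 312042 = 319182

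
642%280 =82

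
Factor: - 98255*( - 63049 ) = 5^1*7^1*43^1 * 457^1 * 9007^1  =  6194879495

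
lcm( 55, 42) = 2310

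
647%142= 79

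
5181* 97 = 502557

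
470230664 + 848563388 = 1318794052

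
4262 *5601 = 23871462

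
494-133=361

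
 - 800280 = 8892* ( - 90 )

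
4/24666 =2/12333  =  0.00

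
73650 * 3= 220950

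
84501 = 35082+49419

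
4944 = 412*12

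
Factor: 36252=2^2*3^2*19^1  *53^1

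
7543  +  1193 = 8736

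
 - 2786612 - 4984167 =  - 7770779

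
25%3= 1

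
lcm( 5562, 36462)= 328158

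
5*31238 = 156190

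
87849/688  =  2043/16 = 127.69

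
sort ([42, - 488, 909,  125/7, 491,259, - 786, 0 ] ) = [ - 786, - 488, 0,125/7, 42,259, 491 , 909]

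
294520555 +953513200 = 1248033755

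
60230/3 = 60230/3= 20076.67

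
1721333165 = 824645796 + 896687369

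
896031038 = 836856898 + 59174140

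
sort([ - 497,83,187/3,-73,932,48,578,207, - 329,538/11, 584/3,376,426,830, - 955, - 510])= [ - 955, - 510, - 497, - 329, - 73,48,538/11,187/3,83, 584/3,207 , 376,426, 578,830,932] 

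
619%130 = 99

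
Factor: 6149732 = 2^2*683^1*2251^1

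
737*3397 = 2503589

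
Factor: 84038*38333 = 3221428654 = 2^1*38333^1*42019^1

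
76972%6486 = 5626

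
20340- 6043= 14297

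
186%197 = 186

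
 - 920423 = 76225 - 996648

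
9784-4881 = 4903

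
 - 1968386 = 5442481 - 7410867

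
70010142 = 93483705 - 23473563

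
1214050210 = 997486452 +216563758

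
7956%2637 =45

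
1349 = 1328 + 21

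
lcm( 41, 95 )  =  3895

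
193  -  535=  - 342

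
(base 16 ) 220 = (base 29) im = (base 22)12g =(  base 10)544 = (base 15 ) 264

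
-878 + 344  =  -534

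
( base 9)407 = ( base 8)513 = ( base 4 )11023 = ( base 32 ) AB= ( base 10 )331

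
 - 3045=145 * ( - 21)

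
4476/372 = 12 + 1/31=12.03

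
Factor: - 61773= - 3^1*59^1*349^1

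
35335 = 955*37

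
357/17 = 21 = 21.00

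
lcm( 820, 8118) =81180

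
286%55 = 11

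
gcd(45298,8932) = 638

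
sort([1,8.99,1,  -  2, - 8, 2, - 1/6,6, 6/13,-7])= [- 8, - 7, - 2, - 1/6,6/13, 1,1, 2,  6,8.99]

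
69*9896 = 682824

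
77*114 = 8778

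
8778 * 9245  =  81152610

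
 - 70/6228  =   - 1+3079/3114  =  - 0.01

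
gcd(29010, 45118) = 2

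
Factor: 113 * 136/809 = 15368/809 = 2^3*17^1 * 113^1 * 809^( - 1)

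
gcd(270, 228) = 6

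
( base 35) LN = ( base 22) 1ca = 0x2f6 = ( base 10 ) 758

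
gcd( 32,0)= 32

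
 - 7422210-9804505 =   -  17226715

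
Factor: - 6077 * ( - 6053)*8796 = 2^2*3^1*  59^1*103^1*733^1*6053^1 = 323552776476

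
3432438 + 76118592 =79551030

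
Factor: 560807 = 13^1 * 179^1*241^1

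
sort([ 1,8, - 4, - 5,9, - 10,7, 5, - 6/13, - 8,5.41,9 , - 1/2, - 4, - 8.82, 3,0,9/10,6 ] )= [ - 10,-8.82, - 8 , - 5, - 4, - 4, - 1/2, - 6/13,0,9/10,1, 3,5, 5.41,6,7,  8,9, 9]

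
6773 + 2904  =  9677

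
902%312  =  278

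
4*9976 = 39904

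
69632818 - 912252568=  - 842619750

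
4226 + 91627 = 95853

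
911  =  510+401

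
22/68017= 22/68017 = 0.00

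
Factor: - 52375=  - 5^3*419^1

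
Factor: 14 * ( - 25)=  -  350 = - 2^1*5^2*7^1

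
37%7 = 2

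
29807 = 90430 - 60623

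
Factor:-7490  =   - 2^1*5^1*7^1*107^1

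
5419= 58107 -52688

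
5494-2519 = 2975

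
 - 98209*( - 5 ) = 491045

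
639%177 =108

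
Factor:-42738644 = -2^2 * 13^1  *  821897^1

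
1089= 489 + 600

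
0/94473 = 0= 0.00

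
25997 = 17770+8227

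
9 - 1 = 8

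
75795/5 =15159 = 15159.00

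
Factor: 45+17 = 2^1*31^1 = 62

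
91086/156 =15181/26 =583.88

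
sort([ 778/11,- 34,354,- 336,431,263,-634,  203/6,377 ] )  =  [  -  634,  -  336,-34, 203/6,  778/11, 263,354,377,431 ] 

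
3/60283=3/60283 = 0.00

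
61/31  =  1+30/31   =  1.97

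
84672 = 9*9408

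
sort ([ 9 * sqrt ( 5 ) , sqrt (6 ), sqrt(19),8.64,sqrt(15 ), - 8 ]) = [  -  8,  sqrt( 6 ),sqrt (15 ), sqrt( 19 ), 8.64, 9*sqrt(5)]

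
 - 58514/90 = - 29257/45 =- 650.16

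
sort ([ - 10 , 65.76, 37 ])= [ - 10, 37 , 65.76]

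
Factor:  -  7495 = -5^1*1499^1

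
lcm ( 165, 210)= 2310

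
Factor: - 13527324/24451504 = -2^( - 2)*3^6*7^(-1 )*11^(-1)*89^( - 1)*223^( - 1)*4639^1= - 3381831/6112876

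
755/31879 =755/31879 = 0.02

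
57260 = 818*70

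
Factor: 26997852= 2^2*3^1*7^1*321403^1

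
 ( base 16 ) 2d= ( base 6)113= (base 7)63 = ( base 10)45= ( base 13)36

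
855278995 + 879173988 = 1734452983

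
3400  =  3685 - 285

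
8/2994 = 4/1497 = 0.00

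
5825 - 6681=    - 856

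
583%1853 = 583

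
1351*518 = 699818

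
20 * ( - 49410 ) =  - 988200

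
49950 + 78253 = 128203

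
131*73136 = 9580816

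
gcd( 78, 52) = 26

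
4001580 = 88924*45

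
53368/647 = 82+314/647 = 82.49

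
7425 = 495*15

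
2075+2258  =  4333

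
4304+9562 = 13866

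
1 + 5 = 6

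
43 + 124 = 167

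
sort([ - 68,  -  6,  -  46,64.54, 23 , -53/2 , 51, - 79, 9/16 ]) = [  -  79,-68, - 46, - 53/2,  -  6,9/16,23, 51, 64.54 ]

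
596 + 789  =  1385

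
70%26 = 18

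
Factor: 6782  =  2^1*3391^1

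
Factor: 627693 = 3^1*11^1*23^1*827^1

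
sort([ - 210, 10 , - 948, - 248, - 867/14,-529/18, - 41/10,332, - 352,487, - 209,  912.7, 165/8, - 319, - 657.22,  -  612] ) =[ - 948,  -  657.22, - 612, - 352,  -  319, - 248,-210, - 209, - 867/14, - 529/18, - 41/10,10, 165/8,332, 487, 912.7 ]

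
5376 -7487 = - 2111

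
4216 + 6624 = 10840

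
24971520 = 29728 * 840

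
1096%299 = 199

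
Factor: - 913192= - 2^3*7^1 * 23^1*709^1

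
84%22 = 18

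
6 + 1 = 7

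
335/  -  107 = -335/107  =  - 3.13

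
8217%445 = 207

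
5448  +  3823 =9271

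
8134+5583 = 13717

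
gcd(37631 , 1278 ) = 1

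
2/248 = 1/124 = 0.01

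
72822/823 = 72822/823 = 88.48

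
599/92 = 6 + 47/92 = 6.51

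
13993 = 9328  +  4665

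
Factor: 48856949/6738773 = 37^( - 1 )*107^1*182129^ ( - 1)*456607^1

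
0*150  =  0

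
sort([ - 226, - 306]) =[ - 306, - 226]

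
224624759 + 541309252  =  765934011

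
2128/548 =3 + 121/137 = 3.88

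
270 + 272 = 542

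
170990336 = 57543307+113447029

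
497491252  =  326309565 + 171181687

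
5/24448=5/24448= 0.00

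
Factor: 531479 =13^1*40883^1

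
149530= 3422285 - 3272755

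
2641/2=2641/2 = 1320.50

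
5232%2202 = 828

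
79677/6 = 13279 + 1/2 = 13279.50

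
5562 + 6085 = 11647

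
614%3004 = 614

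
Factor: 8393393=17^1*493729^1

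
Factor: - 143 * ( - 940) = 134420 = 2^2*5^1*11^1*13^1 *47^1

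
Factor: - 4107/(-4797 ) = 3^(-1 )*13^( - 1)*37^2*41^ ( - 1) = 1369/1599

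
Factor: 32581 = 31^1 * 1051^1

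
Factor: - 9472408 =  - 2^3 * 11^1 * 107641^1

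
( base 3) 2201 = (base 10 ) 73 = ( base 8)111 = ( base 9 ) 81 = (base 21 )3A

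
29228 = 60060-30832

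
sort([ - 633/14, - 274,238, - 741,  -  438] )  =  [ -741, - 438, - 274, - 633/14, 238 ]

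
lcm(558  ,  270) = 8370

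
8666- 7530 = 1136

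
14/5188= 7/2594 = 0.00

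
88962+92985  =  181947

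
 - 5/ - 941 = 5/941 = 0.01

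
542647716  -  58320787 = 484326929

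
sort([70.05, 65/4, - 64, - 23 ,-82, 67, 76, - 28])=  [ - 82, - 64, - 28, - 23, 65/4, 67, 70.05,76]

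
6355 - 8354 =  - 1999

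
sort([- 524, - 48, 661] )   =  [ - 524, - 48, 661]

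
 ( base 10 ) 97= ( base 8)141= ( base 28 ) 3d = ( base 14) 6d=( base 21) 4D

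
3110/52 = 59+21/26 = 59.81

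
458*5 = 2290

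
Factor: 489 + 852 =3^2*149^1=1341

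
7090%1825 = 1615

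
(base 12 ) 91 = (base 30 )3J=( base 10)109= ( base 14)7B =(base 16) 6d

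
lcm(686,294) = 2058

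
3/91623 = 1/30541 = 0.00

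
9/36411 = 3/12137 = 0.00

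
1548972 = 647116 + 901856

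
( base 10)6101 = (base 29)77b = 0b1011111010101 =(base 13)2a14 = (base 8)13725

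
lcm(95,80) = 1520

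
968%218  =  96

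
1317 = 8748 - 7431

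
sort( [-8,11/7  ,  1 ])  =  [ - 8,1,11/7]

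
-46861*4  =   -187444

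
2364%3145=2364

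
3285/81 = 40+5/9 = 40.56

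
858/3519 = 286/1173 = 0.24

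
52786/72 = 26393/36 = 733.14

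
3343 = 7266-3923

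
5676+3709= 9385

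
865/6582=865/6582 = 0.13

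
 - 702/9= - 78= -78.00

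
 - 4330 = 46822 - 51152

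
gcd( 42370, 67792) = 8474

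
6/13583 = 6/13583 = 0.00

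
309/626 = 309/626 = 0.49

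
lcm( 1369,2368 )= 87616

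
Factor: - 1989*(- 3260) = 2^2*3^2*5^1*13^1*17^1*163^1 = 6484140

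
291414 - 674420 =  - 383006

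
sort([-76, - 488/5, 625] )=[ - 488/5, - 76,625 ] 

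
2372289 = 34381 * 69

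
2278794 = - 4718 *( - 483 )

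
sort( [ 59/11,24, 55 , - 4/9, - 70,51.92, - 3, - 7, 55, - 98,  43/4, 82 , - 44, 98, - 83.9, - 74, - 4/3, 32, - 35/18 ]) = [ - 98, - 83.9, - 74 , - 70,-44, - 7, - 3, - 35/18, - 4/3, - 4/9,59/11, 43/4,24, 32, 51.92,55, 55 , 82,  98]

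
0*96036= 0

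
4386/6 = 731 = 731.00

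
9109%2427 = 1828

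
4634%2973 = 1661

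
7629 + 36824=44453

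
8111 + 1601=9712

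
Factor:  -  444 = - 2^2*3^1*37^1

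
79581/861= 647/7=92.43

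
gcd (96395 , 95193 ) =1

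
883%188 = 131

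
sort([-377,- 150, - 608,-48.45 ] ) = [  -  608, - 377 ,  -  150, - 48.45 ]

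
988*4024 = 3975712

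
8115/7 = 8115/7 = 1159.29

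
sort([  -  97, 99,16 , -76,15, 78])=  [ - 97, - 76, 15 , 16, 78,99] 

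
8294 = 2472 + 5822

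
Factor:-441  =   - 3^2*7^2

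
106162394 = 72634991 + 33527403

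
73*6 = 438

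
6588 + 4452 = 11040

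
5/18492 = 5/18492 = 0.00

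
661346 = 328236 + 333110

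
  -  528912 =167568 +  - 696480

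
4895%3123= 1772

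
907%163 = 92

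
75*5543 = 415725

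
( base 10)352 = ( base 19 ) ia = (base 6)1344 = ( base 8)540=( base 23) f7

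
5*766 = 3830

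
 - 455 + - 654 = - 1109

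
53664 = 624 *86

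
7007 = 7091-84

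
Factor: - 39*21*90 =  - 2^1 *3^4* 5^1*7^1 *13^1 = - 73710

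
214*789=168846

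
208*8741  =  1818128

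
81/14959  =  81/14959 = 0.01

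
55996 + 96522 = 152518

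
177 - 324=-147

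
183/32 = 183/32 = 5.72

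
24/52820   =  6/13205 = 0.00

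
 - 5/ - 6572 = 5/6572 = 0.00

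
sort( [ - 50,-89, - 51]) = [ - 89, - 51, - 50] 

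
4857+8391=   13248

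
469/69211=7/1033  =  0.01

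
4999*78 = 389922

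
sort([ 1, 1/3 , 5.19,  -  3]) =[ - 3, 1/3,  1, 5.19] 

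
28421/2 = 28421/2 = 14210.50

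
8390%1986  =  446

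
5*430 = 2150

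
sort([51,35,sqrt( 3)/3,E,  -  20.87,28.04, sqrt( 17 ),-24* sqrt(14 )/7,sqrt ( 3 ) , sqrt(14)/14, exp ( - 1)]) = [-20.87,-24*sqrt( 14 )/7,sqrt( 14)/14,exp (-1 ),sqrt( 3)/3 , sqrt (3),E,sqrt( 17),  28.04,  35,51] 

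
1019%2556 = 1019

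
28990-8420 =20570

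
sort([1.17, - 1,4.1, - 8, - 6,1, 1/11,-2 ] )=[ - 8 ,-6, - 2,-1,  1/11,1, 1.17,4.1 ] 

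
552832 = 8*69104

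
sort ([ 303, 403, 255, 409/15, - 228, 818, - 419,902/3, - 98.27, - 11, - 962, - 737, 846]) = [ - 962, - 737, - 419, - 228, - 98.27, - 11, 409/15 , 255,902/3 , 303, 403, 818, 846]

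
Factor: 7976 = 2^3*997^1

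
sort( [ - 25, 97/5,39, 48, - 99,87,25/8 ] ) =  [ - 99, - 25,25/8,97/5,  39, 48,87 ]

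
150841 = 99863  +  50978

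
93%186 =93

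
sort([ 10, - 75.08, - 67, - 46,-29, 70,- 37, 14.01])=[ - 75.08, - 67, - 46,-37, - 29, 10, 14.01, 70] 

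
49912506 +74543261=124455767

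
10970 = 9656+1314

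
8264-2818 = 5446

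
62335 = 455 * 137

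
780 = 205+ 575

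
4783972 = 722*6626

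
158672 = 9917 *16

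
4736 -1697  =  3039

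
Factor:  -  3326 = -2^1* 1663^1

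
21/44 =21/44 = 0.48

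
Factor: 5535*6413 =3^3 * 5^1*11^2*41^1*53^1 = 35495955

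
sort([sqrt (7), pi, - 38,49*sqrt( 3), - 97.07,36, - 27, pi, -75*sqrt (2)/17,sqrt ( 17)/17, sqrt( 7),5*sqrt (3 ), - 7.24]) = [ - 97.07, - 38,  -  27,-7.24, - 75*sqrt( 2) /17, sqrt( 17)/17, sqrt( 7), sqrt(7 ), pi,pi, 5 * sqrt( 3 ), 36, 49*sqrt( 3)] 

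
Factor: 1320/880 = 3/2 = 2^(-1)*3^1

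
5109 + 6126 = 11235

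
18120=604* 30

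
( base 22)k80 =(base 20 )14cg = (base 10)9856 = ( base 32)9k0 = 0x2680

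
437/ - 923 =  - 1 + 486/923 = - 0.47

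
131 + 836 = 967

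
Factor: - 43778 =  - 2^1*7^1*53^1*59^1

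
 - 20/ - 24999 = 20/24999=   0.00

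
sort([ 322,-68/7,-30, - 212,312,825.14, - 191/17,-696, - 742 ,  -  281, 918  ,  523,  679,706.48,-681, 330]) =[ - 742,  -  696, - 681, - 281 , -212, - 30, - 191/17,-68/7, 312,322 , 330,523, 679,706.48,825.14,918 ] 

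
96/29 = 96/29 = 3.31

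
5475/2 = 5475/2 = 2737.50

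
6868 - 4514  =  2354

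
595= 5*119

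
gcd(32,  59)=1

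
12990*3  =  38970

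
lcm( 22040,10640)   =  308560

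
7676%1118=968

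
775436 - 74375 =701061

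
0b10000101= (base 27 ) 4p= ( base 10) 133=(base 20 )6D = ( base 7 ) 250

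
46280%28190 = 18090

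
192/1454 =96/727  =  0.13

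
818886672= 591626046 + 227260626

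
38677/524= 73 + 425/524 = 73.81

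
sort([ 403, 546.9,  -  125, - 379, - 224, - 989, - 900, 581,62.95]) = [ - 989, - 900,-379 , - 224,-125,62.95, 403,546.9,581] 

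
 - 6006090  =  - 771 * 7790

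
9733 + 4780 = 14513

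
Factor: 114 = 2^1*3^1*19^1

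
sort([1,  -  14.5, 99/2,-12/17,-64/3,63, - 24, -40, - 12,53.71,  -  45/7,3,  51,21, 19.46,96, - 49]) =[  -  49, - 40, - 24,  -  64/3,-14.5,  -  12, - 45/7,  -  12/17,1,3,19.46,21 , 99/2, 51,53.71, 63, 96]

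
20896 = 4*5224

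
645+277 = 922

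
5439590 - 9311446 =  - 3871856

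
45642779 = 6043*7553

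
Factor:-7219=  - 7219^1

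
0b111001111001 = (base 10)3705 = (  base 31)3QG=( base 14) 14C9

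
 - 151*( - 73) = 11023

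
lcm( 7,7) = 7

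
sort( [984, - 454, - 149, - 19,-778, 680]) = [  -  778, - 454 , - 149, - 19,680, 984 ] 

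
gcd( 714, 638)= 2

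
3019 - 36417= -33398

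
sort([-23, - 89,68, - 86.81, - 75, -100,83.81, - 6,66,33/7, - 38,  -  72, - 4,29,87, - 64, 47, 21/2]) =[ - 100,  -  89, - 86.81, - 75 , - 72, - 64, - 38, - 23, - 6,-4 , 33/7,  21/2,29,47,66  ,  68,83.81,87 ] 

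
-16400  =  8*(  -  2050 ) 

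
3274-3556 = - 282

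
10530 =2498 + 8032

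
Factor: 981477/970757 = 3^5*7^1 * 41^(- 1 )*577^1 * 23677^( -1 ) 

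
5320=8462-3142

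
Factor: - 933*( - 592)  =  2^4*3^1*37^1*311^1 =552336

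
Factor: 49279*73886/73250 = 5^(-3)*293^( - 1)*36943^1*49279^1 = 1820514097/36625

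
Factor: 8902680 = 2^3*3^1 *5^1*74189^1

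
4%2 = 0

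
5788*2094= 12120072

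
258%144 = 114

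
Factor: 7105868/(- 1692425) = - 2^2*5^(-2)*11^1 *19^(  -  1 ) * 509^( -1 )*23071^1 = -1015124/241775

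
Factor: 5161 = 13^1*397^1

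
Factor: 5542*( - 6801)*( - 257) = 9686623494=2^1* 3^1*17^1*163^1*257^1*2267^1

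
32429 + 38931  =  71360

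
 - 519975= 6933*(-75 )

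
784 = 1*784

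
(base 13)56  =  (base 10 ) 71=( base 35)21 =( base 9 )78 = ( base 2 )1000111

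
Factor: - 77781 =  -3^1*11^1* 2357^1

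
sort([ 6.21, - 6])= [ - 6,6.21] 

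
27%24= 3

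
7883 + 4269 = 12152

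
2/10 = 1/5 = 0.20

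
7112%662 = 492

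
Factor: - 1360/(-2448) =3^( - 2 )*5^1= 5/9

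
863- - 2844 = 3707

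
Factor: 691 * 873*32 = 19303776 = 2^5 * 3^2*97^1*691^1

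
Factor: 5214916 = 2^2*7^1*186247^1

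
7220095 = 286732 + 6933363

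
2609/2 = 1304 + 1/2 = 1304.50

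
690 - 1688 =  - 998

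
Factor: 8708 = 2^2 * 7^1 * 311^1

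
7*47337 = 331359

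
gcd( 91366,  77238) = 2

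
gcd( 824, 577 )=1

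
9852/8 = 2463/2 = 1231.50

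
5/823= 5/823 = 0.01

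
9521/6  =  1586+ 5/6 = 1586.83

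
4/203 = 4/203= 0.02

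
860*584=502240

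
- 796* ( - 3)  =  2388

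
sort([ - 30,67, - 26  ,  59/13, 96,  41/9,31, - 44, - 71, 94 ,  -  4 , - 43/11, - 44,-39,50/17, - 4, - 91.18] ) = [ - 91.18, - 71,  -  44, - 44, - 39, - 30, - 26, - 4, - 4, -43/11, 50/17, 59/13 , 41/9,31, 67, 94,96 ] 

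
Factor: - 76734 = - 2^1 * 3^3*7^2*29^1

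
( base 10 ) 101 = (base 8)145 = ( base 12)85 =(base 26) 3n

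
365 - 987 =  - 622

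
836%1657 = 836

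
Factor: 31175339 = 13^1*2398103^1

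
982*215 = 211130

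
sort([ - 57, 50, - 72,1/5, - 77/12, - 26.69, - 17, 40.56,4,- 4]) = [ - 72, - 57 , - 26.69, - 17,-77/12, - 4, 1/5, 4, 40.56, 50] 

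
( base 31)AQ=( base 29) BH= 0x150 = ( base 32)ag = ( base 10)336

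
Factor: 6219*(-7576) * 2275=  - 107186952600= -2^3 * 3^2*5^2*7^1*13^1*691^1*947^1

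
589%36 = 13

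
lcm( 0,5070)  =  0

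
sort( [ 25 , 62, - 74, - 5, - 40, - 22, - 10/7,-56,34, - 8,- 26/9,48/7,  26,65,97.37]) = [ - 74, - 56, - 40, - 22,-8,  -  5, - 26/9, - 10/7, 48/7,25,26, 34 , 62,65, 97.37] 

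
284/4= 71 = 71.00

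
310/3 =310/3 = 103.33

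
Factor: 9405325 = 5^2 * 211^1 * 1783^1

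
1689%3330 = 1689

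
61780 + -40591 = 21189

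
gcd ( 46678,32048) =2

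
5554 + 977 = 6531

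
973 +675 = 1648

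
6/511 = 6/511 = 0.01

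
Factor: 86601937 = 307^1*282091^1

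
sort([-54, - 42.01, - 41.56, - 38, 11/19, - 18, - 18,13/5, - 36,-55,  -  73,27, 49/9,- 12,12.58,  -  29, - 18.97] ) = [-73,-55, - 54, - 42.01, -41.56, - 38, - 36, - 29,-18.97, -18, - 18,-12, 11/19,  13/5,49/9,12.58, 27 ]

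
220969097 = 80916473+140052624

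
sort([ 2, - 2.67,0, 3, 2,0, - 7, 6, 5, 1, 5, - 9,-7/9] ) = [-9,  -  7, - 2.67, - 7/9, 0, 0,1,2, 2, 3, 5,5,6]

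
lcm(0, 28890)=0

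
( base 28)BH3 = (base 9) 13434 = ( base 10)9103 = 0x238f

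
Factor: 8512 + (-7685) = 827^1 = 827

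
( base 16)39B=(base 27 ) 175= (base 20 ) 263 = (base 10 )923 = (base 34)R5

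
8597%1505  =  1072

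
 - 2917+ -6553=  - 9470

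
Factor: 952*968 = 2^6*7^1*11^2*17^1= 921536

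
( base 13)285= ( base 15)1ec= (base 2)110111111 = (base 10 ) 447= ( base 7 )1206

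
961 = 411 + 550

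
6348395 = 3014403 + 3333992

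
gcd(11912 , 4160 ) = 8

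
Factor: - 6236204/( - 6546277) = 2^2*13^1  *2789^1*152239^(  -  1 ) = 145028/152239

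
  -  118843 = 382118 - 500961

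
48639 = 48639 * 1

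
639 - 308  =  331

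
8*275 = 2200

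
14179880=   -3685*(  -  3848 )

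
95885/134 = 95885/134 =715.56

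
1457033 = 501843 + 955190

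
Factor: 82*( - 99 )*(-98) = 795564 = 2^2*3^2*7^2*11^1*41^1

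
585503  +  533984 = 1119487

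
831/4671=277/1557=0.18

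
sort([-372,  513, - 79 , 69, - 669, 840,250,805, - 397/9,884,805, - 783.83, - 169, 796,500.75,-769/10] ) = [ - 783.83,-669, - 372, - 169,-79, -769/10, - 397/9, 69,250,500.75,513 , 796, 805,805,840,884]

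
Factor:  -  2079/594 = - 7/2 = - 2^ (  -  1 )*7^1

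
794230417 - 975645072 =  - 181414655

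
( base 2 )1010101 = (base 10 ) 85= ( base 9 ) 104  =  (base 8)125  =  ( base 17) 50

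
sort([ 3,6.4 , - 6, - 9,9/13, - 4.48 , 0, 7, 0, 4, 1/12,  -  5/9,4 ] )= [ - 9,  -  6, - 4.48,-5/9,0, 0, 1/12, 9/13, 3, 4 , 4, 6.4,7 ]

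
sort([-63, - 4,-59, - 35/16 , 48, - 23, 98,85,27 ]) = [ - 63, - 59, - 23, - 4,-35/16, 27,48,85,98 ] 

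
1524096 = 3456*441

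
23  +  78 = 101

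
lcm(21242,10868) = 467324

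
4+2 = 6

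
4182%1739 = 704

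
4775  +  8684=13459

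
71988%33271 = 5446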